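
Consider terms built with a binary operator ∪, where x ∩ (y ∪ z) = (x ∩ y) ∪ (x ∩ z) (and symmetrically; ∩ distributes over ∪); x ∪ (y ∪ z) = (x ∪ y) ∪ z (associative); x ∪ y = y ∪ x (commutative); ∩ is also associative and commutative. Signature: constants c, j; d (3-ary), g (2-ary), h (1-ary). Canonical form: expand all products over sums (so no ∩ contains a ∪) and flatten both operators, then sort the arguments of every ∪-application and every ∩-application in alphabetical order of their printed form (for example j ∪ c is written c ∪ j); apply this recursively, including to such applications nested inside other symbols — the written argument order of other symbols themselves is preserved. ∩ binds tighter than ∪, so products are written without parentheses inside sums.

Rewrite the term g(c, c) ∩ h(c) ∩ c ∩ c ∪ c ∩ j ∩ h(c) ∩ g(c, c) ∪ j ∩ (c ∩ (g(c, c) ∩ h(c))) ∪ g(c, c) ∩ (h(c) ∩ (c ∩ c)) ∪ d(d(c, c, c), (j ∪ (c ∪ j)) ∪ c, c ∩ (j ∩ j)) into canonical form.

Un-nest:  c ∩ c ∩ g(c, c) ∩ h(c) ∪ c ∩ g(c, c) ∩ h(c) ∩ j ∪ c ∩ g(c, c) ∩ h(c) ∩ j ∪ c ∩ c ∩ g(c, c) ∩ h(c) ∪ d(d(c, c, c), c ∪ c ∪ j ∪ j, c ∩ j ∩ j)
Order the arguments:  c ∩ c ∩ g(c, c) ∩ h(c) ∪ c ∩ c ∩ g(c, c) ∩ h(c) ∪ c ∩ g(c, c) ∩ h(c) ∩ j ∪ c ∩ g(c, c) ∩ h(c) ∩ j ∪ d(d(c, c, c), c ∪ c ∪ j ∪ j, c ∩ j ∩ j)

Answer: c ∩ c ∩ g(c, c) ∩ h(c) ∪ c ∩ c ∩ g(c, c) ∩ h(c) ∪ c ∩ g(c, c) ∩ h(c) ∩ j ∪ c ∩ g(c, c) ∩ h(c) ∩ j ∪ d(d(c, c, c), c ∪ c ∪ j ∪ j, c ∩ j ∩ j)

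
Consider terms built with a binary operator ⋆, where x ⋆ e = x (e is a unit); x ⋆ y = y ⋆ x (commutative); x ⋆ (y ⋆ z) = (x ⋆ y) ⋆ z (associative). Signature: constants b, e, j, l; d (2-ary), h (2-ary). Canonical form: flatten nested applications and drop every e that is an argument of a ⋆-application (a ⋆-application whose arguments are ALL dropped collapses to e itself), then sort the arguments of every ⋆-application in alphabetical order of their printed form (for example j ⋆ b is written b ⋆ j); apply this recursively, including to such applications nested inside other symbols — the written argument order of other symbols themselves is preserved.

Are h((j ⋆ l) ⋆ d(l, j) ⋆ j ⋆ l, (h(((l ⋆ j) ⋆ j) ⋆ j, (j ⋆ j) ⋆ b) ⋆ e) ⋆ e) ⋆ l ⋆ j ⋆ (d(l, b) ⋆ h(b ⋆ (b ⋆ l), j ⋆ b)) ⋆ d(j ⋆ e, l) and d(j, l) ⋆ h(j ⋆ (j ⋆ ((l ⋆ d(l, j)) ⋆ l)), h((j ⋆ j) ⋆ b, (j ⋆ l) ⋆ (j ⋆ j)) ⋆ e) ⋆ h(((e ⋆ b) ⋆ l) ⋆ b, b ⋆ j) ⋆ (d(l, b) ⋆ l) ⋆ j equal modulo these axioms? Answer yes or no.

Left:  h((j ⋆ l) ⋆ d(l, j) ⋆ j ⋆ l, (h(((l ⋆ j) ⋆ j) ⋆ j, (j ⋆ j) ⋆ b) ⋆ e) ⋆ e) ⋆ l ⋆ j ⋆ (d(l, b) ⋆ h(b ⋆ (b ⋆ l), j ⋆ b)) ⋆ d(j ⋆ e, l)
  Merge nested applications:  h((j ⋆ l) ⋆ d(l, j) ⋆ j ⋆ l, (h(((l ⋆ j) ⋆ j) ⋆ j, (j ⋆ j) ⋆ b) ⋆ e) ⋆ e) ⋆ l ⋆ j ⋆ d(l, b) ⋆ h(b ⋆ (b ⋆ l), j ⋆ b) ⋆ d(j ⋆ e, l)
  Simplify inside:  h((j ⋆ l) ⋆ d(l, j) ⋆ j ⋆ l, (h(((l ⋆ j) ⋆ j) ⋆ j, (j ⋆ j) ⋆ b) ⋆ e) ⋆ e)  →  h(d(l, j) ⋆ j ⋆ j ⋆ l ⋆ l, h(j ⋆ j ⋆ j ⋆ l, b ⋆ j ⋆ j))
  Inside:  h(b ⋆ (b ⋆ l), j ⋆ b)  →  h(b ⋆ b ⋆ l, b ⋆ j)
  Simplify inside:  d(j ⋆ e, l)  →  d(j, l)
  Order the arguments:  d(j, l) ⋆ d(l, b) ⋆ h(b ⋆ b ⋆ l, b ⋆ j) ⋆ h(d(l, j) ⋆ j ⋆ j ⋆ l ⋆ l, h(j ⋆ j ⋆ j ⋆ l, b ⋆ j ⋆ j)) ⋆ j ⋆ l
Right:  d(j, l) ⋆ h(j ⋆ (j ⋆ ((l ⋆ d(l, j)) ⋆ l)), h((j ⋆ j) ⋆ b, (j ⋆ l) ⋆ (j ⋆ j)) ⋆ e) ⋆ h(((e ⋆ b) ⋆ l) ⋆ b, b ⋆ j) ⋆ (d(l, b) ⋆ l) ⋆ j
  Flatten:  d(j, l) ⋆ h(j ⋆ (j ⋆ ((l ⋆ d(l, j)) ⋆ l)), h((j ⋆ j) ⋆ b, (j ⋆ l) ⋆ (j ⋆ j)) ⋆ e) ⋆ h(((e ⋆ b) ⋆ l) ⋆ b, b ⋆ j) ⋆ d(l, b) ⋆ l ⋆ j
  Inside:  h(j ⋆ (j ⋆ ((l ⋆ d(l, j)) ⋆ l)), h((j ⋆ j) ⋆ b, (j ⋆ l) ⋆ (j ⋆ j)) ⋆ e)  →  h(d(l, j) ⋆ j ⋆ j ⋆ l ⋆ l, h(b ⋆ j ⋆ j, j ⋆ j ⋆ j ⋆ l))
  Inside:  h(((e ⋆ b) ⋆ l) ⋆ b, b ⋆ j)  →  h(b ⋆ b ⋆ l, b ⋆ j)
  Order the arguments:  d(j, l) ⋆ d(l, b) ⋆ h(b ⋆ b ⋆ l, b ⋆ j) ⋆ h(d(l, j) ⋆ j ⋆ j ⋆ l ⋆ l, h(b ⋆ j ⋆ j, j ⋆ j ⋆ j ⋆ l)) ⋆ j ⋆ l

Answer: no — d(j, l) ⋆ d(l, b) ⋆ h(b ⋆ b ⋆ l, b ⋆ j) ⋆ h(d(l, j) ⋆ j ⋆ j ⋆ l ⋆ l, h(j ⋆ j ⋆ j ⋆ l, b ⋆ j ⋆ j)) ⋆ j ⋆ l vs d(j, l) ⋆ d(l, b) ⋆ h(b ⋆ b ⋆ l, b ⋆ j) ⋆ h(d(l, j) ⋆ j ⋆ j ⋆ l ⋆ l, h(b ⋆ j ⋆ j, j ⋆ j ⋆ j ⋆ l)) ⋆ j ⋆ l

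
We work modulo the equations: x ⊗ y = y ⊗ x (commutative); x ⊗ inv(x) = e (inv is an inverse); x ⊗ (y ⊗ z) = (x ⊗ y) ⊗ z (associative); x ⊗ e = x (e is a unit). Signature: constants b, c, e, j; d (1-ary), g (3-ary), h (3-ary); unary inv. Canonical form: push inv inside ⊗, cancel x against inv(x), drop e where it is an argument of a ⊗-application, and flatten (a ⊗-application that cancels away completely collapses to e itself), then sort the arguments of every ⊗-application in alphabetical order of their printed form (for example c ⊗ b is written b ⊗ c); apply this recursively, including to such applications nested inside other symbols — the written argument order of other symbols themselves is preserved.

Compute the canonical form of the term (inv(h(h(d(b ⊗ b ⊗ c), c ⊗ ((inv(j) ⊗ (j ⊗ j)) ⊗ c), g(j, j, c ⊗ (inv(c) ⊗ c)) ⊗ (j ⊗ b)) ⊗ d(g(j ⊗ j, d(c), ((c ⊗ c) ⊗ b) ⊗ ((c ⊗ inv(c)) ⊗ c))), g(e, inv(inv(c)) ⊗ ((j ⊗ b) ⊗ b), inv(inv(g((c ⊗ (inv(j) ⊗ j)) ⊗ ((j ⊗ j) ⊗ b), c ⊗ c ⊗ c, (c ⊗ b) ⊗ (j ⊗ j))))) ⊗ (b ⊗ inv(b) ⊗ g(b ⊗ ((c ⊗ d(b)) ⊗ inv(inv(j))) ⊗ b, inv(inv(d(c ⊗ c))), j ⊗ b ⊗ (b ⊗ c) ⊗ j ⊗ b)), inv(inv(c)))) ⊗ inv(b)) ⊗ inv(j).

Answer: inv(b) ⊗ inv(h(d(g(j ⊗ j, d(c), b ⊗ c ⊗ c ⊗ c)) ⊗ h(d(b ⊗ b ⊗ c), c ⊗ c ⊗ j, b ⊗ g(j, j, c) ⊗ j), g(b ⊗ b ⊗ c ⊗ d(b) ⊗ j, d(c ⊗ c), b ⊗ b ⊗ b ⊗ c ⊗ j ⊗ j) ⊗ g(e, b ⊗ b ⊗ c ⊗ j, g(b ⊗ c ⊗ j ⊗ j, c ⊗ c ⊗ c, b ⊗ c ⊗ j ⊗ j)), c)) ⊗ inv(j)

Derivation:
Push inv inside:  distribute inv over ⊗ and collapse double inv
Collect:  inv(h(d(g(j ⊗ j, d(c), b ⊗ c ⊗ c ⊗ c)) ⊗ h(d(b ⊗ b ⊗ c), c ⊗ c ⊗ j, b ⊗ g(j, j, c) ⊗ j), g(b ⊗ b ⊗ c ⊗ d(b) ⊗ j, d(c ⊗ c), b ⊗ b ⊗ b ⊗ c ⊗ j ⊗ j) ⊗ g(e, b ⊗ b ⊗ c ⊗ j, g(b ⊗ c ⊗ j ⊗ j, c ⊗ c ⊗ c, b ⊗ c ⊗ j ⊗ j)), c)) ⊗ inv(b) ⊗ inv(j)
Sort arguments:  inv(b) ⊗ inv(h(d(g(j ⊗ j, d(c), b ⊗ c ⊗ c ⊗ c)) ⊗ h(d(b ⊗ b ⊗ c), c ⊗ c ⊗ j, b ⊗ g(j, j, c) ⊗ j), g(b ⊗ b ⊗ c ⊗ d(b) ⊗ j, d(c ⊗ c), b ⊗ b ⊗ b ⊗ c ⊗ j ⊗ j) ⊗ g(e, b ⊗ b ⊗ c ⊗ j, g(b ⊗ c ⊗ j ⊗ j, c ⊗ c ⊗ c, b ⊗ c ⊗ j ⊗ j)), c)) ⊗ inv(j)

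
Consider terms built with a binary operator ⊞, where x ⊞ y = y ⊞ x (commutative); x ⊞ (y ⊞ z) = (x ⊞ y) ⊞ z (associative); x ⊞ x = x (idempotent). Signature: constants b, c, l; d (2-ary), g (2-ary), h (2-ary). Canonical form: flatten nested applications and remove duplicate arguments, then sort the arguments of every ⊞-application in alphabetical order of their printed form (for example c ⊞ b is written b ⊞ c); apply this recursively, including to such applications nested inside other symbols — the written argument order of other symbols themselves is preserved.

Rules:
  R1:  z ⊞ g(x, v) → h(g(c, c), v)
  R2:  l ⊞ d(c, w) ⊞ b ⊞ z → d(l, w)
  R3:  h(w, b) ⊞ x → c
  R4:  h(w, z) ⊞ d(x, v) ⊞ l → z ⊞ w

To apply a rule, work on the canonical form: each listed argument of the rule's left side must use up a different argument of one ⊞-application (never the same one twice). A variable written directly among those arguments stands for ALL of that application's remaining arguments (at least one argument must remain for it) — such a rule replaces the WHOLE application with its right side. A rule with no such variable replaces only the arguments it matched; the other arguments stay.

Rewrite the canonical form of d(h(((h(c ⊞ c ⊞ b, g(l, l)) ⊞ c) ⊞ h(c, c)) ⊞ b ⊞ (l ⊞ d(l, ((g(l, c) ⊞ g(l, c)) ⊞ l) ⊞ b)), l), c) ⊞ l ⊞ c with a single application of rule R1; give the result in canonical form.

Canonical form:  c ⊞ d(h(b ⊞ c ⊞ d(l, b ⊞ g(l, c) ⊞ l) ⊞ h(b ⊞ c, g(l, l)) ⊞ h(c, c) ⊞ l, l), c) ⊞ l
Apply R1:  consuming g(l, c);  v := c, x := l, z := b ⊞ l
The variable takes the whole remainder — replace the entire application.
New term:  c ⊞ d(h(b ⊞ c ⊞ d(l, h(g(c, c), c)) ⊞ h(b ⊞ c, g(l, l)) ⊞ h(c, c) ⊞ l, l), c) ⊞ l

Answer: c ⊞ d(h(b ⊞ c ⊞ d(l, h(g(c, c), c)) ⊞ h(b ⊞ c, g(l, l)) ⊞ h(c, c) ⊞ l, l), c) ⊞ l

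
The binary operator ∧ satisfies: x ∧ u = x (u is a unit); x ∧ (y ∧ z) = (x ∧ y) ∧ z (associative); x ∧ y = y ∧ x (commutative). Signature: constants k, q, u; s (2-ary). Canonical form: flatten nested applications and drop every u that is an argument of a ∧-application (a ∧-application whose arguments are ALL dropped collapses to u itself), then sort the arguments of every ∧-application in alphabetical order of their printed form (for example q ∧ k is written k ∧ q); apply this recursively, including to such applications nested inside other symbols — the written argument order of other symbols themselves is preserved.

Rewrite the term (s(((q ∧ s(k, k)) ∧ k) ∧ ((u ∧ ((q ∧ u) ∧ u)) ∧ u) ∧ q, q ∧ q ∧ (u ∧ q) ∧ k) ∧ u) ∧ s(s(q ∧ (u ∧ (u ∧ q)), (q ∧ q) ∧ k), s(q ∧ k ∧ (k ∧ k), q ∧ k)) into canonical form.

Un-nest:  s(((q ∧ s(k, k)) ∧ k) ∧ ((u ∧ ((q ∧ u) ∧ u)) ∧ u) ∧ q, q ∧ q ∧ (u ∧ q) ∧ k) ∧ u ∧ s(s(q ∧ (u ∧ (u ∧ q)), (q ∧ q) ∧ k), s(q ∧ k ∧ (k ∧ k), q ∧ k))
Canonicalize subterm:  s(((q ∧ s(k, k)) ∧ k) ∧ ((u ∧ ((q ∧ u) ∧ u)) ∧ u) ∧ q, q ∧ q ∧ (u ∧ q) ∧ k)  →  s(k ∧ q ∧ q ∧ q ∧ s(k, k), k ∧ q ∧ q ∧ q)
Inside:  s(s(q ∧ (u ∧ (u ∧ q)), (q ∧ q) ∧ k), s(q ∧ k ∧ (k ∧ k), q ∧ k))  →  s(s(q ∧ q, k ∧ q ∧ q), s(k ∧ k ∧ k ∧ q, k ∧ q))
Drop the unit:  drop u
Sort arguments:  s(k ∧ q ∧ q ∧ q ∧ s(k, k), k ∧ q ∧ q ∧ q) ∧ s(s(q ∧ q, k ∧ q ∧ q), s(k ∧ k ∧ k ∧ q, k ∧ q))

Answer: s(k ∧ q ∧ q ∧ q ∧ s(k, k), k ∧ q ∧ q ∧ q) ∧ s(s(q ∧ q, k ∧ q ∧ q), s(k ∧ k ∧ k ∧ q, k ∧ q))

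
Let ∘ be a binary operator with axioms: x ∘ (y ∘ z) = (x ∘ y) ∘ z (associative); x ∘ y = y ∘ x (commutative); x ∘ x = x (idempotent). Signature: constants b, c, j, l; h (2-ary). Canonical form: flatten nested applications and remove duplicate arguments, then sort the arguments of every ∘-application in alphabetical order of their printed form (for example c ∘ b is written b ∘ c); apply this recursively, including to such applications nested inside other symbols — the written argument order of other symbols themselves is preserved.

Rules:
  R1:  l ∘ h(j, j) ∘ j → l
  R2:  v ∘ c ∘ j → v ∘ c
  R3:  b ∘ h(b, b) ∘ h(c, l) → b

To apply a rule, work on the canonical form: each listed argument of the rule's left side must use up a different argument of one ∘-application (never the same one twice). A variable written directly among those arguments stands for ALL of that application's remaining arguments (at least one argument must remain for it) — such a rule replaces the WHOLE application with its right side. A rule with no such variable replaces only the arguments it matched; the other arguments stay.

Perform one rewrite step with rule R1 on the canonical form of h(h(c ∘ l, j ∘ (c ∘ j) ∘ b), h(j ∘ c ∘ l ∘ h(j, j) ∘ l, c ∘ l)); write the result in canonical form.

Answer: h(h(c ∘ l, b ∘ c ∘ j), h(c ∘ l, c ∘ l))

Derivation:
Canonical form:  h(h(c ∘ l, b ∘ c ∘ j), h(c ∘ h(j, j) ∘ j ∘ l, c ∘ l))
Match R1:  consume h(j, j), j, l
Result:  h(h(c ∘ l, b ∘ c ∘ j), h(c ∘ l, c ∘ l))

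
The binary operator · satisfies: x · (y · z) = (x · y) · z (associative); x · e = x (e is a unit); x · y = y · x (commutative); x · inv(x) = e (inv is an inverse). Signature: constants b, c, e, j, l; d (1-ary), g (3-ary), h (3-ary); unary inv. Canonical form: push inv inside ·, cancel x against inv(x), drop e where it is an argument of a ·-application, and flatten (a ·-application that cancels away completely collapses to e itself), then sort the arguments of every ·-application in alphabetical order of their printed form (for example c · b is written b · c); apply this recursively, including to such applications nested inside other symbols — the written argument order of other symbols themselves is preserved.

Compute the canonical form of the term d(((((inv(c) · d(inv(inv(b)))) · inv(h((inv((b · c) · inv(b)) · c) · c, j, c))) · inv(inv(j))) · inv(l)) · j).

Answer: d(d(b) · inv(c) · inv(h(c, j, c)) · inv(l) · j · j)

Derivation:
Work inside:  ((((inv(c) · d(inv(inv(b)))) · inv(h((inv((b · c) · inv(b)) · c) · c, j, c))) · inv(inv(j))) · inv(l)) · j
Push inv inside:  distribute inv over · and collapse double inv
Combine occurrences:  inv(c) · d(b) · inv(h(c, j, c)) · j · j · inv(l)
Sort:  d(b) · inv(c) · inv(h(c, j, c)) · inv(l) · j · j
Rebuild:  d(d(b) · inv(c) · inv(h(c, j, c)) · inv(l) · j · j)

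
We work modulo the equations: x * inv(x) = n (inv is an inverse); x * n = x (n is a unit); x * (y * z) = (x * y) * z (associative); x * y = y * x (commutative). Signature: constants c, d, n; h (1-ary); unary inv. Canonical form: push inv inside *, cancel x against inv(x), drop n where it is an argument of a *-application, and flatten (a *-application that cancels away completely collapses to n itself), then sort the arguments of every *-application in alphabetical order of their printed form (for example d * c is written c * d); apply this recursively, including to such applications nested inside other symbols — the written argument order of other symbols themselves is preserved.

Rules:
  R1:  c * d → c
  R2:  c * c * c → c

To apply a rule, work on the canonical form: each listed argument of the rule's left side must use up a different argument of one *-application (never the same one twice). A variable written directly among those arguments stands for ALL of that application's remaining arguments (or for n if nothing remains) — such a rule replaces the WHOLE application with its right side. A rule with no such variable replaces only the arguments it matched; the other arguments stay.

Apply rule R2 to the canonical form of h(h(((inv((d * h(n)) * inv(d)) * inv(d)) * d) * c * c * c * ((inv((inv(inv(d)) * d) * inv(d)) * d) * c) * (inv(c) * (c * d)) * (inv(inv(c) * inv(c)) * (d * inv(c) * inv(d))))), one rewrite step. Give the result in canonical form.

Canonical form:  h(h(c * c * c * c * c * d * inv(h(n))))
Apply R2:  consuming c, c, c
New term:  h(h(c * c * c * d * inv(h(n))))

Answer: h(h(c * c * c * d * inv(h(n))))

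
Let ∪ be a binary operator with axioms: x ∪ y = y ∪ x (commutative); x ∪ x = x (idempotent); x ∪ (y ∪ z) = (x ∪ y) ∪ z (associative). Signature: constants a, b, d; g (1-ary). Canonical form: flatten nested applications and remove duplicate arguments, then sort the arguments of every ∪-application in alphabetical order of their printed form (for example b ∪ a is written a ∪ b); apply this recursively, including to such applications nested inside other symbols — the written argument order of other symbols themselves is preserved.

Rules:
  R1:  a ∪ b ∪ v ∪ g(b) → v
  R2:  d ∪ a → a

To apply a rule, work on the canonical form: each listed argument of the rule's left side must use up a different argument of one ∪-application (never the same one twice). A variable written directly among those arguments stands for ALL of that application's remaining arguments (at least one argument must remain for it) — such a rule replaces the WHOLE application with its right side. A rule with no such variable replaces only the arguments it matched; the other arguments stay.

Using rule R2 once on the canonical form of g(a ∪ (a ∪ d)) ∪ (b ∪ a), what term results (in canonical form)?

Canonical form:  a ∪ b ∪ g(a ∪ d)
Match R2:  consume a, d
Giving:  a ∪ b ∪ g(a)

Answer: a ∪ b ∪ g(a)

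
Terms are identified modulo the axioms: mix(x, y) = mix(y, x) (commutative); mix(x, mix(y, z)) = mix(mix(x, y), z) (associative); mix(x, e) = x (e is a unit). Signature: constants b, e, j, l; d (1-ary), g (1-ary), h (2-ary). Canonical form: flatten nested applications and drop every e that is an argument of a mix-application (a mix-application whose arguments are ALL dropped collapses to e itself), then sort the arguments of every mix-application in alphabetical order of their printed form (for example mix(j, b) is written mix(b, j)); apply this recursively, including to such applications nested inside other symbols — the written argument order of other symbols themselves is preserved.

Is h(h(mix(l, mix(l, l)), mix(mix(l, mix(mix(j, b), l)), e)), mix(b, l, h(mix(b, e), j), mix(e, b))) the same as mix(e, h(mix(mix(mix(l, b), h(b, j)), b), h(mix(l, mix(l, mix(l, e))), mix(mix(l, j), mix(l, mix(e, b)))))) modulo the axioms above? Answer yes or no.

Answer: no — h(h(mix(l, l, l), mix(b, j, l, l)), mix(b, b, h(b, j), l)) vs h(mix(b, b, h(b, j), l), h(mix(l, l, l), mix(b, j, l, l)))

Derivation:
Left:  h(h(mix(l, mix(l, l)), mix(mix(l, mix(mix(j, b), l)), e)), mix(b, l, h(mix(b, e), j), mix(e, b)))
  Focus inside:  mix(b, l, h(mix(b, e), j), mix(e, b))
  Un-nest:  mix(b, l, h(mix(b, e), j), e, b)
  Canonicalize subterm:  h(mix(b, e), j)  →  h(b, j)
  Drop the unit:  drop e
  Order the arguments:  mix(b, b, h(b, j), l)
  Rebuild:  h(h(mix(l, l, l), mix(b, j, l, l)), mix(b, b, h(b, j), l))
Right:  mix(e, h(mix(mix(mix(l, b), h(b, j)), b), h(mix(l, mix(l, mix(l, e))), mix(mix(l, j), mix(l, mix(e, b))))))
  Canonicalize subterm:  h(mix(mix(mix(l, b), h(b, j)), b), h(mix(l, mix(l, mix(l, e))), mix(mix(l, j), mix(l, mix(e, b)))))  →  h(mix(b, b, h(b, j), l), h(mix(l, l, l), mix(b, j, l, l)))
  Unit:  drop e
  Sort:  h(mix(b, b, h(b, j), l), h(mix(l, l, l), mix(b, j, l, l)))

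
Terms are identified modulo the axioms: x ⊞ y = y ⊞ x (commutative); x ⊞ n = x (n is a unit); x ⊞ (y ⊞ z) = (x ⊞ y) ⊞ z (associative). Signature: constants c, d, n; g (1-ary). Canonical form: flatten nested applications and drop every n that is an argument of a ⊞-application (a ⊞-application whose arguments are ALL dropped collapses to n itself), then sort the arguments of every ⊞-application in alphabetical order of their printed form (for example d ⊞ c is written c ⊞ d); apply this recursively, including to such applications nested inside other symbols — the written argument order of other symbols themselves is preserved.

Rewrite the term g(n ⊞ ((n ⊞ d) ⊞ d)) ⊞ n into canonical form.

Simplify inside:  g(n ⊞ ((n ⊞ d) ⊞ d))  →  g(d ⊞ d)
Units out:  drop n
Order the arguments:  g(d ⊞ d)

Answer: g(d ⊞ d)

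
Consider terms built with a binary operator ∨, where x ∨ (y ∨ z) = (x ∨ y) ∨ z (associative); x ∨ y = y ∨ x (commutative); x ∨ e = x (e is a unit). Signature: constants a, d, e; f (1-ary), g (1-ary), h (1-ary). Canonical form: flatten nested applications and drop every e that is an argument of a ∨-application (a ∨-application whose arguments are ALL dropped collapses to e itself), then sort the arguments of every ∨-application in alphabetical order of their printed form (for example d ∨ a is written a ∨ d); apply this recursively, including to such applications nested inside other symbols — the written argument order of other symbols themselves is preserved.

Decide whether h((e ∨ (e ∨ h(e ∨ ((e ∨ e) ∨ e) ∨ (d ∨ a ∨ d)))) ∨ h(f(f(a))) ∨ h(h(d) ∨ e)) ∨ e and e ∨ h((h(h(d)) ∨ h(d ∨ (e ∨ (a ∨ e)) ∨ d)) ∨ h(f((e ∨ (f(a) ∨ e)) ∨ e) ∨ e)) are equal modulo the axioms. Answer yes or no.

Answer: yes — both canonical forms are h(h(a ∨ d ∨ d) ∨ h(f(f(a))) ∨ h(h(d)))

Derivation:
Left:  h((e ∨ (e ∨ h(e ∨ ((e ∨ e) ∨ e) ∨ (d ∨ a ∨ d)))) ∨ h(f(f(a))) ∨ h(h(d) ∨ e)) ∨ e
  Simplify inside:  h((e ∨ (e ∨ h(e ∨ ((e ∨ e) ∨ e) ∨ (d ∨ a ∨ d)))) ∨ h(f(f(a))) ∨ h(h(d) ∨ e))  →  h(h(a ∨ d ∨ d) ∨ h(f(f(a))) ∨ h(h(d)))
  Drop the unit:  drop e
  Sort arguments:  h(h(a ∨ d ∨ d) ∨ h(f(f(a))) ∨ h(h(d)))
Right:  e ∨ h((h(h(d)) ∨ h(d ∨ (e ∨ (a ∨ e)) ∨ d)) ∨ h(f((e ∨ (f(a) ∨ e)) ∨ e) ∨ e))
  Simplify inside:  h((h(h(d)) ∨ h(d ∨ (e ∨ (a ∨ e)) ∨ d)) ∨ h(f((e ∨ (f(a) ∨ e)) ∨ e) ∨ e))  →  h(h(a ∨ d ∨ d) ∨ h(f(f(a))) ∨ h(h(d)))
  Units out:  drop e
  Sort arguments:  h(h(a ∨ d ∨ d) ∨ h(f(f(a))) ∨ h(h(d)))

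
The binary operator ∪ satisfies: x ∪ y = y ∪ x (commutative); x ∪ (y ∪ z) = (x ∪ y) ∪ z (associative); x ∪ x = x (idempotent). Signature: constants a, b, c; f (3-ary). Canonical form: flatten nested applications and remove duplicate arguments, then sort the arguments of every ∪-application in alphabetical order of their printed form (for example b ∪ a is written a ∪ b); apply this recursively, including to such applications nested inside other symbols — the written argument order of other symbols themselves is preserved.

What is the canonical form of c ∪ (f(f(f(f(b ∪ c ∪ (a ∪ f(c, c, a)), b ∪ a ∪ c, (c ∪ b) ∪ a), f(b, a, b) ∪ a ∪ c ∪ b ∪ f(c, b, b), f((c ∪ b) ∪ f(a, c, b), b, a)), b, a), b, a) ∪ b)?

Answer: b ∪ c ∪ f(f(f(f(a ∪ b ∪ c ∪ f(c, c, a), a ∪ b ∪ c, a ∪ b ∪ c), a ∪ b ∪ c ∪ f(b, a, b) ∪ f(c, b, b), f(b ∪ c ∪ f(a, c, b), b, a)), b, a), b, a)

Derivation:
Flatten:  c ∪ f(f(f(f(b ∪ c ∪ (a ∪ f(c, c, a)), b ∪ a ∪ c, (c ∪ b) ∪ a), f(b, a, b) ∪ a ∪ c ∪ b ∪ f(c, b, b), f((c ∪ b) ∪ f(a, c, b), b, a)), b, a), b, a) ∪ b
Simplify inside:  f(f(f(f(b ∪ c ∪ (a ∪ f(c, c, a)), b ∪ a ∪ c, (c ∪ b) ∪ a), f(b, a, b) ∪ a ∪ c ∪ b ∪ f(c, b, b), f((c ∪ b) ∪ f(a, c, b), b, a)), b, a), b, a)  →  f(f(f(f(a ∪ b ∪ c ∪ f(c, c, a), a ∪ b ∪ c, a ∪ b ∪ c), a ∪ b ∪ c ∪ f(b, a, b) ∪ f(c, b, b), f(b ∪ c ∪ f(a, c, b), b, a)), b, a), b, a)
Sort arguments:  b ∪ c ∪ f(f(f(f(a ∪ b ∪ c ∪ f(c, c, a), a ∪ b ∪ c, a ∪ b ∪ c), a ∪ b ∪ c ∪ f(b, a, b) ∪ f(c, b, b), f(b ∪ c ∪ f(a, c, b), b, a)), b, a), b, a)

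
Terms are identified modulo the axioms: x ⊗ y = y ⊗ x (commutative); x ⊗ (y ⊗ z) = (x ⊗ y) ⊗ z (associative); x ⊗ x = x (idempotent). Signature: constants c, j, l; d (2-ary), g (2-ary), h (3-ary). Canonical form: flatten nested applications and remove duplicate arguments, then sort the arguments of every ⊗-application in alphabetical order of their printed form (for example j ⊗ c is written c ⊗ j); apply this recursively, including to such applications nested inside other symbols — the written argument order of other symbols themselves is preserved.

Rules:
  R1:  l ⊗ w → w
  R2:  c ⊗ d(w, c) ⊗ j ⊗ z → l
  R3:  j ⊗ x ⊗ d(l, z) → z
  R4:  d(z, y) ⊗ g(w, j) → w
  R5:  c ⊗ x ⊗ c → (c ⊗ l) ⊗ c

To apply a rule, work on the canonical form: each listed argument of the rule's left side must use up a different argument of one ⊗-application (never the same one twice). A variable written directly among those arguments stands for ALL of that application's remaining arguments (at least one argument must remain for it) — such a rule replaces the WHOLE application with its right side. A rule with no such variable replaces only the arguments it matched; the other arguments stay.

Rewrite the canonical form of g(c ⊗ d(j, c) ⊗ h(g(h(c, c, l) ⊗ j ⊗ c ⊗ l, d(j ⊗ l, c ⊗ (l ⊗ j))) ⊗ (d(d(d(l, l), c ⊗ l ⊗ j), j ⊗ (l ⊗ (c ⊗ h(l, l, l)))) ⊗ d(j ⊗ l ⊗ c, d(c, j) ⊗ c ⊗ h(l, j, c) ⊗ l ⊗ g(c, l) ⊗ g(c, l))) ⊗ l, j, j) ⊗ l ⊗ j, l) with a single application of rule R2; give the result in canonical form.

Answer: g(l, l)

Derivation:
Canonical form:  g(c ⊗ d(j, c) ⊗ h(d(c ⊗ j ⊗ l, c ⊗ d(c, j) ⊗ g(c, l) ⊗ h(l, j, c) ⊗ l) ⊗ d(d(d(l, l), c ⊗ j ⊗ l), c ⊗ h(l, l, l) ⊗ j ⊗ l) ⊗ g(c ⊗ h(c, c, l) ⊗ j ⊗ l, d(j ⊗ l, c ⊗ j ⊗ l)) ⊗ l, j, j) ⊗ j ⊗ l, l)
Apply R2:  consuming c, d(j, c), j;  w := j, z := h(d(c ⊗ j ⊗ l, c ⊗ d(c, j) ⊗ g(c, l) ⊗ h(l, j, c) ⊗ l) ⊗ d(d(d(l, l), c ⊗ j ⊗ l), c ⊗ h(l, l, l) ⊗ j ⊗ l) ⊗ g(c ⊗ h(c, c, l) ⊗ j ⊗ l, d(j ⊗ l, c ⊗ j ⊗ l)) ⊗ l, j, j) ⊗ l
The extension variable absorbs all remaining arguments, so the whole application is rewritten.
Result:  g(l, l)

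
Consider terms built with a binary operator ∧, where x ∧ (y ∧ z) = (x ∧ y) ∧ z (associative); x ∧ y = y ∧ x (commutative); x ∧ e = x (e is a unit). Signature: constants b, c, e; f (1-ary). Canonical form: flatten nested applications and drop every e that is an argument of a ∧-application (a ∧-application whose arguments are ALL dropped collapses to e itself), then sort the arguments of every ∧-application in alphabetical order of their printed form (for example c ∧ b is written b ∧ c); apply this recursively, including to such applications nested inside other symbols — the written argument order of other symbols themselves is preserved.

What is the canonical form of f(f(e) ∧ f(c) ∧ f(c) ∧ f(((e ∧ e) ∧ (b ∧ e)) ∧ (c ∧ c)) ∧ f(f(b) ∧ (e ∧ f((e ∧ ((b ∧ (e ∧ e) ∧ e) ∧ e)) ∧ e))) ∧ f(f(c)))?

Focus inside:  f(e) ∧ f(c) ∧ f(c) ∧ f(((e ∧ e) ∧ (b ∧ e)) ∧ (c ∧ c)) ∧ f(f(b) ∧ (e ∧ f((e ∧ ((b ∧ (e ∧ e) ∧ e) ∧ e)) ∧ e))) ∧ f(f(c))
Inside:  f(((e ∧ e) ∧ (b ∧ e)) ∧ (c ∧ c))  →  f(b ∧ c ∧ c)
Inside:  f(f(b) ∧ (e ∧ f((e ∧ ((b ∧ (e ∧ e) ∧ e) ∧ e)) ∧ e)))  →  f(f(b) ∧ f(b))
Sort:  f(b ∧ c ∧ c) ∧ f(c) ∧ f(c) ∧ f(e) ∧ f(f(b) ∧ f(b)) ∧ f(f(c))
Rebuild:  f(f(b ∧ c ∧ c) ∧ f(c) ∧ f(c) ∧ f(e) ∧ f(f(b) ∧ f(b)) ∧ f(f(c)))

Answer: f(f(b ∧ c ∧ c) ∧ f(c) ∧ f(c) ∧ f(e) ∧ f(f(b) ∧ f(b)) ∧ f(f(c)))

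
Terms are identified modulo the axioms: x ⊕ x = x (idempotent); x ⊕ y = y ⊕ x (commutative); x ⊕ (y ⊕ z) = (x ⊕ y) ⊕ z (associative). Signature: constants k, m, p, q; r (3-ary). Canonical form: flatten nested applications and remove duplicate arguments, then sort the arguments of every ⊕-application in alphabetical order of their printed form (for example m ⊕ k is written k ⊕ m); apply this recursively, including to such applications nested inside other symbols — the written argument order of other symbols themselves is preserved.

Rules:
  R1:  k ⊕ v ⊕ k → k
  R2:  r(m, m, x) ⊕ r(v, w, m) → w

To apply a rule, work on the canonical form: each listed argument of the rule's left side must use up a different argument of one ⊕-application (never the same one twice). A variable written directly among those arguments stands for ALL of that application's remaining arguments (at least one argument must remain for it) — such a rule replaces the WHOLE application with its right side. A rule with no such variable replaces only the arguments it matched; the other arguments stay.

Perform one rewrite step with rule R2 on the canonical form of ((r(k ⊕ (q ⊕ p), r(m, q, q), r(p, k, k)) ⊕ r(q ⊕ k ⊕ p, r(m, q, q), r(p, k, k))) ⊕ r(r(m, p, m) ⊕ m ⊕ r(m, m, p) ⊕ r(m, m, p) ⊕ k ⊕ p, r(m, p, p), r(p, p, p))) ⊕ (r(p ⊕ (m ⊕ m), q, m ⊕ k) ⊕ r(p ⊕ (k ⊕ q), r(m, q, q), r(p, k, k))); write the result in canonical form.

Answer: r(k ⊕ m ⊕ p, r(m, p, p), r(p, p, p)) ⊕ r(k ⊕ p ⊕ q, r(m, q, q), r(p, k, k)) ⊕ r(m ⊕ p, q, k ⊕ m)

Derivation:
Canonical form:  r(k ⊕ m ⊕ p ⊕ r(m, m, p) ⊕ r(m, p, m), r(m, p, p), r(p, p, p)) ⊕ r(k ⊕ p ⊕ q, r(m, q, q), r(p, k, k)) ⊕ r(m ⊕ p, q, k ⊕ m)
Match R2:  consume r(m, m, p), r(m, p, m);  v := m, w := p, x := p
Giving:  r(k ⊕ m ⊕ p, r(m, p, p), r(p, p, p)) ⊕ r(k ⊕ p ⊕ q, r(m, q, q), r(p, k, k)) ⊕ r(m ⊕ p, q, k ⊕ m)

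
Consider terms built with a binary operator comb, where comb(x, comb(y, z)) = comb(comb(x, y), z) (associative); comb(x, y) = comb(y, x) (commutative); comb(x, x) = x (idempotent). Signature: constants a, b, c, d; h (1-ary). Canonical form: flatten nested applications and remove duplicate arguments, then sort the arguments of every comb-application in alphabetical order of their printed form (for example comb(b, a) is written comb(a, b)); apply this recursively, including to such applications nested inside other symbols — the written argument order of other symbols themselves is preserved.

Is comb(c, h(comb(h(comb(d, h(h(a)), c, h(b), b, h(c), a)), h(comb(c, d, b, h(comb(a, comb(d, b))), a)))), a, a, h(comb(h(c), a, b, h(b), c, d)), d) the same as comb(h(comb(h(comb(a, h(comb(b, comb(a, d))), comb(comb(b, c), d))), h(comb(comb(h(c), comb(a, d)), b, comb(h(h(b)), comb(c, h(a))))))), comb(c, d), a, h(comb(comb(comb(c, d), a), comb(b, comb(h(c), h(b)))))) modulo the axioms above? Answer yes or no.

Answer: no — comb(a, c, d, h(comb(a, b, c, d, h(b), h(c))), h(comb(h(comb(a, b, c, d, h(b), h(c), h(h(a)))), h(comb(a, b, c, d, h(comb(a, b, d))))))) vs comb(a, c, d, h(comb(a, b, c, d, h(b), h(c))), h(comb(h(comb(a, b, c, d, h(a), h(c), h(h(b)))), h(comb(a, b, c, d, h(comb(a, b, d)))))))

Derivation:
Left:  comb(c, h(comb(h(comb(d, h(h(a)), c, h(b), b, h(c), a)), h(comb(c, d, b, h(comb(a, comb(d, b))), a)))), a, a, h(comb(h(c), a, b, h(b), c, d)), d)
  Simplify inside:  h(comb(h(comb(d, h(h(a)), c, h(b), b, h(c), a)), h(comb(c, d, b, h(comb(a, comb(d, b))), a))))  →  h(comb(h(comb(a, b, c, d, h(b), h(c), h(h(a)))), h(comb(a, b, c, d, h(comb(a, b, d))))))
  Inside:  h(comb(h(c), a, b, h(b), c, d))  →  h(comb(a, b, c, d, h(b), h(c)))
  Drop duplicates:  drop duplicate a
  Order the arguments:  comb(a, c, d, h(comb(a, b, c, d, h(b), h(c))), h(comb(h(comb(a, b, c, d, h(b), h(c), h(h(a)))), h(comb(a, b, c, d, h(comb(a, b, d)))))))
Right:  comb(h(comb(h(comb(a, h(comb(b, comb(a, d))), comb(comb(b, c), d))), h(comb(comb(h(c), comb(a, d)), b, comb(h(h(b)), comb(c, h(a))))))), comb(c, d), a, h(comb(comb(comb(c, d), a), comb(b, comb(h(c), h(b))))))
  Un-nest:  comb(h(comb(h(comb(a, h(comb(b, comb(a, d))), comb(comb(b, c), d))), h(comb(comb(h(c), comb(a, d)), b, comb(h(h(b)), comb(c, h(a))))))), c, d, a, h(comb(comb(comb(c, d), a), comb(b, comb(h(c), h(b))))))
  Simplify inside:  h(comb(h(comb(a, h(comb(b, comb(a, d))), comb(comb(b, c), d))), h(comb(comb(h(c), comb(a, d)), b, comb(h(h(b)), comb(c, h(a)))))))  →  h(comb(h(comb(a, b, c, d, h(a), h(c), h(h(b)))), h(comb(a, b, c, d, h(comb(a, b, d))))))
  Canonicalize subterm:  h(comb(comb(comb(c, d), a), comb(b, comb(h(c), h(b)))))  →  h(comb(a, b, c, d, h(b), h(c)))
  Order the arguments:  comb(a, c, d, h(comb(a, b, c, d, h(b), h(c))), h(comb(h(comb(a, b, c, d, h(a), h(c), h(h(b)))), h(comb(a, b, c, d, h(comb(a, b, d)))))))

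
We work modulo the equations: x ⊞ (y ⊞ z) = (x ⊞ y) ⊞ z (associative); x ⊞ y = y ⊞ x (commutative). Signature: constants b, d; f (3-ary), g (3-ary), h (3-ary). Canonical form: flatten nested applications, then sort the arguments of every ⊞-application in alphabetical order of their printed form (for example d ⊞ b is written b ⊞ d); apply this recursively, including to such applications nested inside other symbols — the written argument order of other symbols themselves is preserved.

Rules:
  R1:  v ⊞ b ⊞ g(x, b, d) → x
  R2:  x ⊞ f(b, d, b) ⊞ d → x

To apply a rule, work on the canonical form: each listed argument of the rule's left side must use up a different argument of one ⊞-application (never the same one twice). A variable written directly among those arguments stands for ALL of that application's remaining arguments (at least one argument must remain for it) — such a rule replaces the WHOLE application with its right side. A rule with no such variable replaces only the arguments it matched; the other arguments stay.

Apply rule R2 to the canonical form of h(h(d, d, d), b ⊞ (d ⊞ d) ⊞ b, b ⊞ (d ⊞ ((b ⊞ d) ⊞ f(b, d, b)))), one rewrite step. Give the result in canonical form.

Canonical form:  h(h(d, d, d), b ⊞ b ⊞ d ⊞ d, b ⊞ b ⊞ d ⊞ d ⊞ f(b, d, b))
Apply R2:  consuming d, f(b, d, b);  x := b ⊞ b ⊞ d
The extension variable absorbs all remaining arguments, so the whole application is rewritten.
Result:  h(h(d, d, d), b ⊞ b ⊞ d ⊞ d, b ⊞ b ⊞ d)

Answer: h(h(d, d, d), b ⊞ b ⊞ d ⊞ d, b ⊞ b ⊞ d)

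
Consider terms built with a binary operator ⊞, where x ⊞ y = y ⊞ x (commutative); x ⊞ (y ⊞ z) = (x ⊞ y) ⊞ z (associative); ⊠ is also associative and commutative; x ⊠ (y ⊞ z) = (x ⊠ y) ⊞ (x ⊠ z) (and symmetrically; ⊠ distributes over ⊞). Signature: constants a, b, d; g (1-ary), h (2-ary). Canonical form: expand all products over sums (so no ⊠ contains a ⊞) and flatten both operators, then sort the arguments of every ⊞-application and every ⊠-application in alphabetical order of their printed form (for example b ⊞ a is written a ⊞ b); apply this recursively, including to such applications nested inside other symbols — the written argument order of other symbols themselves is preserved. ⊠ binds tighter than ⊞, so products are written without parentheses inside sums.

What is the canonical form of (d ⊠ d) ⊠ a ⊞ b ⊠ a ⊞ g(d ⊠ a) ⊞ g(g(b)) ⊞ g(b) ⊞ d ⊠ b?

Merge nested applications:  a ⊠ d ⊠ d ⊞ a ⊠ b ⊞ g(a ⊠ d) ⊞ g(g(b)) ⊞ g(b) ⊞ b ⊠ d
Sort:  a ⊠ b ⊞ a ⊠ d ⊠ d ⊞ b ⊠ d ⊞ g(a ⊠ d) ⊞ g(b) ⊞ g(g(b))

Answer: a ⊠ b ⊞ a ⊠ d ⊠ d ⊞ b ⊠ d ⊞ g(a ⊠ d) ⊞ g(b) ⊞ g(g(b))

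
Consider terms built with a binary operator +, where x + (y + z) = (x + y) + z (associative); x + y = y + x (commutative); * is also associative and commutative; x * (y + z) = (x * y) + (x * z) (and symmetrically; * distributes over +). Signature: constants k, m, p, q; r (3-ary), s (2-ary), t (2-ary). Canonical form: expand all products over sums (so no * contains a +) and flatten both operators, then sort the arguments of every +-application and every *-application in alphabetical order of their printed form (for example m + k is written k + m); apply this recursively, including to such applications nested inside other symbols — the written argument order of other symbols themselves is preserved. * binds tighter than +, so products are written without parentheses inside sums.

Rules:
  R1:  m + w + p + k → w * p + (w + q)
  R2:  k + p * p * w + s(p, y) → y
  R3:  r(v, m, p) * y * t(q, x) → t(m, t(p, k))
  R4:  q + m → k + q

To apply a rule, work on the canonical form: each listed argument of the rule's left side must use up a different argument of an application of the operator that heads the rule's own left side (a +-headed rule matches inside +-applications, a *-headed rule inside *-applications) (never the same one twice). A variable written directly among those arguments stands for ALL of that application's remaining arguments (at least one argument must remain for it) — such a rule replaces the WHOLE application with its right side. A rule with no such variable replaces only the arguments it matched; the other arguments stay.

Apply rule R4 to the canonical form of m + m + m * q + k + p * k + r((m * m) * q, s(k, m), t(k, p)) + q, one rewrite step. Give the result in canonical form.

Canonical form:  k + k * p + m + m + m * q + q + r(m * m * q, s(k, m), t(k, p))
Match R4:  consume m, q
Result:  k + k + k * p + m + m * q + q + r(m * m * q, s(k, m), t(k, p))

Answer: k + k + k * p + m + m * q + q + r(m * m * q, s(k, m), t(k, p))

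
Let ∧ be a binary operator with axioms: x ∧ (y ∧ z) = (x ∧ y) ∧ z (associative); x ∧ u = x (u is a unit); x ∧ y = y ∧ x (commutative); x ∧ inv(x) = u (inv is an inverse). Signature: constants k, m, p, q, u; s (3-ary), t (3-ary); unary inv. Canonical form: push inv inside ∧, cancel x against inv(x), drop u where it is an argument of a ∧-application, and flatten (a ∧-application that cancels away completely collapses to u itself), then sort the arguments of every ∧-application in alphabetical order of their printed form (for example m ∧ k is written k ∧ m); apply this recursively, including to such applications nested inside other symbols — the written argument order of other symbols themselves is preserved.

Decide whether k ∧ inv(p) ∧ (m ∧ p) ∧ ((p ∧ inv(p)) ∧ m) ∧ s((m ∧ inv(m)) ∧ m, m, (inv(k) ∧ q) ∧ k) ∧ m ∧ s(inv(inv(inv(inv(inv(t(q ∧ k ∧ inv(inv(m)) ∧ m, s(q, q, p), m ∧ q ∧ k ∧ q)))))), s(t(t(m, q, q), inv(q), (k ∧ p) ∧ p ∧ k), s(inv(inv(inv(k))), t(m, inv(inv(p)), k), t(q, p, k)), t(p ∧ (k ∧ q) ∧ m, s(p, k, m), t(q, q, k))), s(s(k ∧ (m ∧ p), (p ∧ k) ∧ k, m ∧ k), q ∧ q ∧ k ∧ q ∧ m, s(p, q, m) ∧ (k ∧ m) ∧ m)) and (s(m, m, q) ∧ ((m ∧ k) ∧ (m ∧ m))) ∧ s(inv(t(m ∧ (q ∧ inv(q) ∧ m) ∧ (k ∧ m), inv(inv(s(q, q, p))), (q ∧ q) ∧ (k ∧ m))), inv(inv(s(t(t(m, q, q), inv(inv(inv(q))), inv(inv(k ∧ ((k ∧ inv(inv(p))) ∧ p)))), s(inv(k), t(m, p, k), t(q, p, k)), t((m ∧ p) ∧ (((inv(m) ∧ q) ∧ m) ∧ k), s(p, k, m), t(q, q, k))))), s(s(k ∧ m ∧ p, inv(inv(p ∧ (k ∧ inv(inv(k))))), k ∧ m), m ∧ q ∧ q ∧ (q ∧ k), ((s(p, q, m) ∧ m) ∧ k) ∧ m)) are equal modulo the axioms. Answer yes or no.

Answer: no — k ∧ m ∧ m ∧ m ∧ s(inv(t(k ∧ m ∧ m ∧ q, s(q, q, p), k ∧ m ∧ q ∧ q)), s(t(t(m, q, q), inv(q), k ∧ k ∧ p ∧ p), s(inv(k), t(m, p, k), t(q, p, k)), t(k ∧ m ∧ p ∧ q, s(p, k, m), t(q, q, k))), s(s(k ∧ m ∧ p, k ∧ k ∧ p, k ∧ m), k ∧ m ∧ q ∧ q ∧ q, k ∧ m ∧ m ∧ s(p, q, m))) ∧ s(m, m, q) vs k ∧ m ∧ m ∧ m ∧ s(inv(t(k ∧ m ∧ m ∧ m, s(q, q, p), k ∧ m ∧ q ∧ q)), s(t(t(m, q, q), inv(q), k ∧ k ∧ p ∧ p), s(inv(k), t(m, p, k), t(q, p, k)), t(k ∧ m ∧ p ∧ q, s(p, k, m), t(q, q, k))), s(s(k ∧ m ∧ p, k ∧ k ∧ p, k ∧ m), k ∧ m ∧ q ∧ q ∧ q, k ∧ m ∧ m ∧ s(p, q, m))) ∧ s(m, m, q)

Derivation:
Left:  k ∧ inv(p) ∧ (m ∧ p) ∧ ((p ∧ inv(p)) ∧ m) ∧ s((m ∧ inv(m)) ∧ m, m, (inv(k) ∧ q) ∧ k) ∧ m ∧ s(inv(inv(inv(inv(inv(t(q ∧ k ∧ inv(inv(m)) ∧ m, s(q, q, p), m ∧ q ∧ k ∧ q)))))), s(t(t(m, q, q), inv(q), (k ∧ p) ∧ p ∧ k), s(inv(inv(inv(k))), t(m, inv(inv(p)), k), t(q, p, k)), t(p ∧ (k ∧ q) ∧ m, s(p, k, m), t(q, q, k))), s(s(k ∧ (m ∧ p), (p ∧ k) ∧ k, m ∧ k), q ∧ q ∧ k ∧ q ∧ m, s(p, q, m) ∧ (k ∧ m) ∧ m))
  Push inv inside:  distribute inv over ∧ and collapse double inv
  Cancel inverse pairs:  p cancels
  Collect:  k ∧ m ∧ m ∧ m ∧ s(m, m, q) ∧ s(inv(t(k ∧ m ∧ m ∧ q, s(q, q, p), k ∧ m ∧ q ∧ q)), s(t(t(m, q, q), inv(q), k ∧ k ∧ p ∧ p), s(inv(k), t(m, p, k), t(q, p, k)), t(k ∧ m ∧ p ∧ q, s(p, k, m), t(q, q, k))), s(s(k ∧ m ∧ p, k ∧ k ∧ p, k ∧ m), k ∧ m ∧ q ∧ q ∧ q, k ∧ m ∧ m ∧ s(p, q, m)))
  Order the arguments:  k ∧ m ∧ m ∧ m ∧ s(inv(t(k ∧ m ∧ m ∧ q, s(q, q, p), k ∧ m ∧ q ∧ q)), s(t(t(m, q, q), inv(q), k ∧ k ∧ p ∧ p), s(inv(k), t(m, p, k), t(q, p, k)), t(k ∧ m ∧ p ∧ q, s(p, k, m), t(q, q, k))), s(s(k ∧ m ∧ p, k ∧ k ∧ p, k ∧ m), k ∧ m ∧ q ∧ q ∧ q, k ∧ m ∧ m ∧ s(p, q, m))) ∧ s(m, m, q)
Right:  (s(m, m, q) ∧ ((m ∧ k) ∧ (m ∧ m))) ∧ s(inv(t(m ∧ (q ∧ inv(q) ∧ m) ∧ (k ∧ m), inv(inv(s(q, q, p))), (q ∧ q) ∧ (k ∧ m))), inv(inv(s(t(t(m, q, q), inv(inv(inv(q))), inv(inv(k ∧ ((k ∧ inv(inv(p))) ∧ p)))), s(inv(k), t(m, p, k), t(q, p, k)), t((m ∧ p) ∧ (((inv(m) ∧ q) ∧ m) ∧ k), s(p, k, m), t(q, q, k))))), s(s(k ∧ m ∧ p, inv(inv(p ∧ (k ∧ inv(inv(k))))), k ∧ m), m ∧ q ∧ q ∧ (q ∧ k), ((s(p, q, m) ∧ m) ∧ k) ∧ m))
  Push inv inside:  distribute inv over ∧ and collapse double inv
  Collect:  s(m, m, q) ∧ m ∧ m ∧ m ∧ k ∧ s(inv(t(k ∧ m ∧ m ∧ m, s(q, q, p), k ∧ m ∧ q ∧ q)), s(t(t(m, q, q), inv(q), k ∧ k ∧ p ∧ p), s(inv(k), t(m, p, k), t(q, p, k)), t(k ∧ m ∧ p ∧ q, s(p, k, m), t(q, q, k))), s(s(k ∧ m ∧ p, k ∧ k ∧ p, k ∧ m), k ∧ m ∧ q ∧ q ∧ q, k ∧ m ∧ m ∧ s(p, q, m)))
  Sort arguments:  k ∧ m ∧ m ∧ m ∧ s(inv(t(k ∧ m ∧ m ∧ m, s(q, q, p), k ∧ m ∧ q ∧ q)), s(t(t(m, q, q), inv(q), k ∧ k ∧ p ∧ p), s(inv(k), t(m, p, k), t(q, p, k)), t(k ∧ m ∧ p ∧ q, s(p, k, m), t(q, q, k))), s(s(k ∧ m ∧ p, k ∧ k ∧ p, k ∧ m), k ∧ m ∧ q ∧ q ∧ q, k ∧ m ∧ m ∧ s(p, q, m))) ∧ s(m, m, q)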